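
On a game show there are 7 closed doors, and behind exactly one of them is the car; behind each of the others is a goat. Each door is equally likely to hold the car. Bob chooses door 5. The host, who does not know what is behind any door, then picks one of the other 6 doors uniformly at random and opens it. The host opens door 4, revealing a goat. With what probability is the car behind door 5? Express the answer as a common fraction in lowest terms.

Because the host chose which door to open without knowing where the car is, the choice is independent of the prize location. Learning that door 4 does not hold the car simply rules out that one location and leaves the remaining 6 doors still equally likely by symmetry.
So P(the car behind door 5) = 1/6.

1/6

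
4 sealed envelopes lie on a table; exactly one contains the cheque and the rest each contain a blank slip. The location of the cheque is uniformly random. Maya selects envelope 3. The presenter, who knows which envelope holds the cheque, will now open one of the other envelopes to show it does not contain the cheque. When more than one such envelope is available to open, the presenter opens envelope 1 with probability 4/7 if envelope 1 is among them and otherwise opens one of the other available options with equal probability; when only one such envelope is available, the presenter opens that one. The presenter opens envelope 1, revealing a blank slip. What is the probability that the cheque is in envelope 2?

Apply Bayes' rule, conditioning on where the cheque actually is.
If it is in envelope 1 (prior 1/4): the presenter opened envelope 1, so this case is ruled out; weight (1/4)·0 = 0.
If it is in any of envelopes 2, 3, and 4 (prior 1/4 each): envelope 1 is available, opened with probability 4/7; weight (1/4)·(4/7) = 1/7 each.
The weights sum to 3/7.
So P(the cheque in envelope 2 | the presenter opened envelope 1) = (1/7) / (3/7) = 1/3.

1/3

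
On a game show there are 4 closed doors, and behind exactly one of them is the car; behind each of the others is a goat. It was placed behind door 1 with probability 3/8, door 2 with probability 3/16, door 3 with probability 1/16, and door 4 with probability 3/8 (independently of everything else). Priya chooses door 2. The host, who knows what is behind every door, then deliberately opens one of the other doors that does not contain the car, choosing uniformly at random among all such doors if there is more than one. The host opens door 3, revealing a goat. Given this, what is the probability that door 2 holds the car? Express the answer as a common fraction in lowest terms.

1/7

Condition on the true location of the car.
If it is behind either of doors 1 and 4 (prior 3/8 each): the host has 2 equally likely choices, so probability 1/2; weight (3/8)·(1/2) = 3/16 each.
If it is behind door 2 (prior 3/16): the host has 3 equally likely choices, so probability 1/3; weight (3/16)·(1/3) = 1/16.
If it is behind door 3 (prior 1/16): the host opened door 3, so this case is ruled out; weight (1/16)·0 = 0.
The weights sum to 7/16.
So P(the car behind door 2 | the host opened door 3) = (1/16) / (7/16) = 1/7.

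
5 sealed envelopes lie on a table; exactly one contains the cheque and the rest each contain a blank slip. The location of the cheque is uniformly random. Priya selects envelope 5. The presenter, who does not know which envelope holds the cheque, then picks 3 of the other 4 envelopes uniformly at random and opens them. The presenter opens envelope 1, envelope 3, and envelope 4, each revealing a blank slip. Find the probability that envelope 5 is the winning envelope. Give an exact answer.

Condition on the true location of the cheque.
If it is in any of envelopes 1, 3, and 4 (prior 1/5 each): that envelope was opened and seen not to hold the prize — ruled out; weight (1/5)·0 = 0 each.
If it is in either of envelopes 2 and 5 (prior 1/5 each): the presenter picks exactly this set with probability 1/4 regardless, and none is the prize; weight (1/5)·(1/4) = 1/20 each.
The weights sum to 1/10.
So P(the cheque in envelope 5 | the presenter opened envelope 1, envelope 3, and envelope 4) = (1/20) / (1/10) = 1/2.

1/2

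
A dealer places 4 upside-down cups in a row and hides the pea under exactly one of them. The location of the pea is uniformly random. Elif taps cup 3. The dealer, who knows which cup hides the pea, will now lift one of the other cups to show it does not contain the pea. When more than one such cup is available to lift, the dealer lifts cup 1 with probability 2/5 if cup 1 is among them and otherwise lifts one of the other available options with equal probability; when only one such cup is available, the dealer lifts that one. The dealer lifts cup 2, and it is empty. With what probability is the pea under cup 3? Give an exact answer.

3/14

Condition on the true location of the pea.
If it is under cup 1 (prior 1/4): cup 1 holds the prize so is unavailable; the dealer chooses uniformly among the 2 others, probability 1/2; weight (1/4)·(1/2) = 1/8.
If it is under cup 2 (prior 1/4): the dealer opened cup 2, so this case is ruled out; weight (1/4)·0 = 0.
If it is under cup 3 (prior 1/4): cup 1 is available but not opened; cup 2 gets probability (1 − 2/5)/2 = 3/10; weight (1/4)·(3/10) = 3/40.
If it is under cup 4 (prior 1/4): cup 1 is available but not opened, probability 3/5; weight (1/4)·(3/5) = 3/20.
The weights sum to 7/20.
So P(the pea under cup 3 | the dealer opened cup 2) = (3/40) / (7/20) = 3/14.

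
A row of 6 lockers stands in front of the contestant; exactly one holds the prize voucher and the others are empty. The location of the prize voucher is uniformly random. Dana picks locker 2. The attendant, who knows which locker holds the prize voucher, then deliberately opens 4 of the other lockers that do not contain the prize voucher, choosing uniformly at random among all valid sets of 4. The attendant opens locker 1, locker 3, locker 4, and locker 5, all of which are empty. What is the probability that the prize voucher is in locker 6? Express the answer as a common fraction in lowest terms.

5/6

Condition on the true location of the prize voucher.
If it is in any of lockers 1, 3, 4, and 5 (prior 1/6 each): that locker was opened and seen not to hold the prize — ruled out; weight (1/6)·0 = 0 each.
If it is in locker 2 (prior 1/6): the attendant has 5 equally likely choices, so probability 1/5; weight (1/6)·(1/5) = 1/30.
If it is in locker 6 (prior 1/6): the attendant has no choice, probability 1; weight (1/6)·1 = 1/6.
The weights sum to 1/5.
So P(the prize voucher in locker 6 | the attendant opened locker 1, locker 3, locker 4, and locker 5) = (1/6) / (1/5) = 5/6.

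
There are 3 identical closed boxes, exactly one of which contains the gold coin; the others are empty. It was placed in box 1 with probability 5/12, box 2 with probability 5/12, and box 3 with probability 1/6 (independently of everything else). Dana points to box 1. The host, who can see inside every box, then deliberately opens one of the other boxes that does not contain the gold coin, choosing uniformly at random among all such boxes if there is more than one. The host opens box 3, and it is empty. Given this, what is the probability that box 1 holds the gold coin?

1/3

Condition on the true location of the gold coin.
If it is in box 1 (prior 5/12): the host has 2 equally likely choices, so probability 1/2; weight (5/12)·(1/2) = 5/24.
If it is in box 2 (prior 5/12): the host has no choice, probability 1; weight (5/12)·1 = 5/12.
If it is in box 3 (prior 1/6): the host opened box 3, so this case is ruled out; weight (1/6)·0 = 0.
The weights sum to 5/8.
So P(the gold coin in box 1 | the host opened box 3) = (5/24) / (5/8) = 1/3.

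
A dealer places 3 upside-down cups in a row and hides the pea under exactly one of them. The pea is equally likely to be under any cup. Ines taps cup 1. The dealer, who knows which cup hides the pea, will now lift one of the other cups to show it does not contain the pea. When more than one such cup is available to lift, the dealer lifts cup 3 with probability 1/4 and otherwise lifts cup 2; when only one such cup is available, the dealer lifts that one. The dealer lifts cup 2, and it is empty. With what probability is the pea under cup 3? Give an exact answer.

Condition on the true location of the pea.
If it is under cup 1 (prior 1/3): cup 3 is available but not opened, probability 3/4; weight (1/3)·(3/4) = 1/4.
If it is under cup 2 (prior 1/3): the dealer opened cup 2, so this case is ruled out; weight (1/3)·0 = 0.
If it is under cup 3 (prior 1/3): only cup 2 is available, probability 1; weight (1/3)·1 = 1/3.
The weights sum to 7/12.
So P(the pea under cup 3 | the dealer opened cup 2) = (1/3) / (7/12) = 4/7.

4/7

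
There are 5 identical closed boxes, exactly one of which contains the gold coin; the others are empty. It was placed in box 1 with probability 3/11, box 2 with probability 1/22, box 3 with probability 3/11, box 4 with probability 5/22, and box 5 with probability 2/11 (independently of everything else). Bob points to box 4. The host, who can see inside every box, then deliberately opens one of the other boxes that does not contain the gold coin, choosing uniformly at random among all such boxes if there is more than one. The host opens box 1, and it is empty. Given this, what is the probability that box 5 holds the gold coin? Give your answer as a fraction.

Condition on the true location of the gold coin.
If it is in box 1 (prior 3/11): the host opened box 1, so this case is ruled out; weight (3/11)·0 = 0.
If it is in box 2 (prior 1/22): the host has 3 equally likely choices, so probability 1/3; weight (1/22)·(1/3) = 1/66.
If it is in box 3 (prior 3/11): the host has 3 equally likely choices, so probability 1/3; weight (3/11)·(1/3) = 1/11.
If it is in box 4 (prior 5/22): the host has 4 equally likely choices, so probability 1/4; weight (5/22)·(1/4) = 5/88.
If it is in box 5 (prior 2/11): the host has 3 equally likely choices, so probability 1/3; weight (2/11)·(1/3) = 2/33.
The weights sum to 59/264.
So P(the gold coin in box 5 | the host opened box 1) = (2/33) / (59/264) = 16/59.

16/59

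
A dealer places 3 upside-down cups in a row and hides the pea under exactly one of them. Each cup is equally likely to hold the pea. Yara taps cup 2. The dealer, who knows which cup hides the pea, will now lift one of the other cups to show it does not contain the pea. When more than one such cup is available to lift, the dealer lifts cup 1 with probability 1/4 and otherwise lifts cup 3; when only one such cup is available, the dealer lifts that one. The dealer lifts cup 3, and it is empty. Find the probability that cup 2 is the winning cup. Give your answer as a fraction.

Condition on the true location of the pea.
If it is under cup 1 (prior 1/3): only cup 3 is available, probability 1; weight (1/3)·1 = 1/3.
If it is under cup 2 (prior 1/3): cup 1 is available but not opened, probability 3/4; weight (1/3)·(3/4) = 1/4.
If it is under cup 3 (prior 1/3): the dealer opened cup 3, so this case is ruled out; weight (1/3)·0 = 0.
The weights sum to 7/12.
So P(the pea under cup 2 | the dealer opened cup 3) = (1/4) / (7/12) = 3/7.

3/7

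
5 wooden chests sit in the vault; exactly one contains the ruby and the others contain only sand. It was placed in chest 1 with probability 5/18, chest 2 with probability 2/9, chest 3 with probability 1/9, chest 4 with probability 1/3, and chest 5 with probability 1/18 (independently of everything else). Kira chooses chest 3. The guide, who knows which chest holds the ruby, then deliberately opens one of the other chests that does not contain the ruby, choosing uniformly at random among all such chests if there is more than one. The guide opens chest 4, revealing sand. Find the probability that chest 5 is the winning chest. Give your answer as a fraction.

Condition on the true location of the ruby.
If it is in chest 1 (prior 5/18): the guide has 3 equally likely choices, so probability 1/3; weight (5/18)·(1/3) = 5/54.
If it is in chest 2 (prior 2/9): the guide has 3 equally likely choices, so probability 1/3; weight (2/9)·(1/3) = 2/27.
If it is in chest 3 (prior 1/9): the guide has 4 equally likely choices, so probability 1/4; weight (1/9)·(1/4) = 1/36.
If it is in chest 4 (prior 1/3): the guide opened chest 4, so this case is ruled out; weight (1/3)·0 = 0.
If it is in chest 5 (prior 1/18): the guide has 3 equally likely choices, so probability 1/3; weight (1/18)·(1/3) = 1/54.
The weights sum to 23/108.
So P(the ruby in chest 5 | the guide opened chest 4) = (1/54) / (23/108) = 2/23.

2/23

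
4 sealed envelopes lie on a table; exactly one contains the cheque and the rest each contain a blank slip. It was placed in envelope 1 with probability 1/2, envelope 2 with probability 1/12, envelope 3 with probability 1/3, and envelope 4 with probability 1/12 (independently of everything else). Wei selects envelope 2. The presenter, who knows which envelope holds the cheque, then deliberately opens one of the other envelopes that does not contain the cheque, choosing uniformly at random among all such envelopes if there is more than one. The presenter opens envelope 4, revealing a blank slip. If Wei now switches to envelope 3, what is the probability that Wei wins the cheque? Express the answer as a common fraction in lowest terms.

3/8

Consider each possible location of the cheque in turn.
If it is in envelope 1 (prior 1/2): the presenter has 2 equally likely choices, so probability 1/2; weight (1/2)·(1/2) = 1/4.
If it is in envelope 2 (prior 1/12): the presenter has 3 equally likely choices, so probability 1/3; weight (1/12)·(1/3) = 1/36.
If it is in envelope 3 (prior 1/3): the presenter has 2 equally likely choices, so probability 1/2; weight (1/3)·(1/2) = 1/6.
If it is in envelope 4 (prior 1/12): the presenter opened envelope 4, so this case is ruled out; weight (1/12)·0 = 0.
The weights sum to 4/9.
So P(the cheque in envelope 3 | the presenter opened envelope 4) = (1/6) / (4/9) = 3/8.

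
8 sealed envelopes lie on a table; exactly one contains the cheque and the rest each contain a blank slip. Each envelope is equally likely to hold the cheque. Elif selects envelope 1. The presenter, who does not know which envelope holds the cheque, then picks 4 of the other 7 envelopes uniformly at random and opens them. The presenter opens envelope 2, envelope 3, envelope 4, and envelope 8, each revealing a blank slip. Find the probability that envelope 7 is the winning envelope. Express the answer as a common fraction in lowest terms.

1/4

Condition on the true location of the cheque.
If it is in any of envelopes 1, 5, 6, and 7 (prior 1/8 each): the presenter picks exactly this set with probability 1/35 regardless, and none is the prize; weight (1/8)·(1/35) = 1/280 each.
If it is in any of envelopes 2, 3, 4, and 8 (prior 1/8 each): that envelope was opened and seen not to hold the prize — ruled out; weight (1/8)·0 = 0 each.
The weights sum to 1/70.
So P(the cheque in envelope 7 | the presenter opened envelope 2, envelope 3, envelope 4, and envelope 8) = (1/280) / (1/70) = 1/4.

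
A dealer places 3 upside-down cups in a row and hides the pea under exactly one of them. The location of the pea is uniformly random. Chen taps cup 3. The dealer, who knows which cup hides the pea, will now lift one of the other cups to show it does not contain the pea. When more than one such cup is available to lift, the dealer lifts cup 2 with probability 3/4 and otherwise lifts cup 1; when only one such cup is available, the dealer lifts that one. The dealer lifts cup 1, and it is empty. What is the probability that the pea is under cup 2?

Condition on the true location of the pea.
If it is under cup 1 (prior 1/3): the dealer opened cup 1, so this case is ruled out; weight (1/3)·0 = 0.
If it is under cup 2 (prior 1/3): only cup 1 is available, probability 1; weight (1/3)·1 = 1/3.
If it is under cup 3 (prior 1/3): cup 2 is available but not opened, probability 1/4; weight (1/3)·(1/4) = 1/12.
The weights sum to 5/12.
So P(the pea under cup 2 | the dealer opened cup 1) = (1/3) / (5/12) = 4/5.

4/5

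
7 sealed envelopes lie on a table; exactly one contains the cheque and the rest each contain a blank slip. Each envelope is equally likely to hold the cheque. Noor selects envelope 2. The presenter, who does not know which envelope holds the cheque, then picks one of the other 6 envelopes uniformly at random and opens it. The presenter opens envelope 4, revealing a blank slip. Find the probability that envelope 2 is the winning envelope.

Because the presenter chose which envelope to open without knowing where the cheque is, the choice is independent of the prize location. Learning that envelope 4 does not hold the cheque simply rules out that one location and leaves the remaining 6 envelopes still equally likely by symmetry.
So P(the cheque in envelope 2) = 1/6.

1/6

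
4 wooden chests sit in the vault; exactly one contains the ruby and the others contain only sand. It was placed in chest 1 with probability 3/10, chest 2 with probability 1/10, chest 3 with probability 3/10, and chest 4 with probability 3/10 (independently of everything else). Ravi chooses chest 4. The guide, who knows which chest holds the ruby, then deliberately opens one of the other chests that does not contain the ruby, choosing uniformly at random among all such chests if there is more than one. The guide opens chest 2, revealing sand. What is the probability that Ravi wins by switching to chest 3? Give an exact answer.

3/8

Consider each possible location of the ruby in turn.
If it is in either of chests 1 and 3 (prior 3/10 each): the guide has 2 equally likely choices, so probability 1/2; weight (3/10)·(1/2) = 3/20 each.
If it is in chest 2 (prior 1/10): the guide opened chest 2, so this case is ruled out; weight (1/10)·0 = 0.
If it is in chest 4 (prior 3/10): the guide has 3 equally likely choices, so probability 1/3; weight (3/10)·(1/3) = 1/10.
The weights sum to 2/5.
So P(the ruby in chest 3 | the guide opened chest 2) = (3/20) / (2/5) = 3/8.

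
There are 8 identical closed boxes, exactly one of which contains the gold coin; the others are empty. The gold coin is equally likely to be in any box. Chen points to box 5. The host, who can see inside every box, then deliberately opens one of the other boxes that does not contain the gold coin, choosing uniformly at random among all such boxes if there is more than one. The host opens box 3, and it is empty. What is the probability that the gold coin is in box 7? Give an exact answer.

7/48

Apply Bayes' rule, conditioning on where the gold coin actually is.
If it is in any of boxes 1, 2, 4, 6, 7, and 8 (prior 1/8 each): the host has 6 equally likely choices, so probability 1/6; weight (1/8)·(1/6) = 1/48 each.
If it is in box 3 (prior 1/8): the host opened box 3, so this case is ruled out; weight (1/8)·0 = 0.
If it is in box 5 (prior 1/8): the host has 7 equally likely choices, so probability 1/7; weight (1/8)·(1/7) = 1/56.
The weights sum to 1/7.
So P(the gold coin in box 7 | the host opened box 3) = (1/48) / (1/7) = 7/48.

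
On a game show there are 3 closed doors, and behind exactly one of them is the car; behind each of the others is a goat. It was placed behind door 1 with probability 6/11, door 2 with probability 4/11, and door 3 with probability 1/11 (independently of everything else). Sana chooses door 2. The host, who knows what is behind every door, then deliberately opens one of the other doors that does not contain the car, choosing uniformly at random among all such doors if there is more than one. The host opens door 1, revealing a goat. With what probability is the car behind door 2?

2/3

Apply Bayes' rule, conditioning on where the car actually is.
If it is behind door 1 (prior 6/11): the host opened door 1, so this case is ruled out; weight (6/11)·0 = 0.
If it is behind door 2 (prior 4/11): the host has 2 equally likely choices, so probability 1/2; weight (4/11)·(1/2) = 2/11.
If it is behind door 3 (prior 1/11): the host has no choice, probability 1; weight (1/11)·1 = 1/11.
The weights sum to 3/11.
So P(the car behind door 2 | the host opened door 1) = (2/11) / (3/11) = 2/3.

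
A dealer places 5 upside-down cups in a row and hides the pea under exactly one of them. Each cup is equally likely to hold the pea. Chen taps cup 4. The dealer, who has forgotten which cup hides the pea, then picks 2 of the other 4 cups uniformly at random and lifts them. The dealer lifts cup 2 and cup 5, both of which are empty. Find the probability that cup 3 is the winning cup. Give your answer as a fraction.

1/3

Consider each possible location of the pea in turn.
If it is under any of cups 1, 3, and 4 (prior 1/5 each): the dealer picks exactly this set with probability 1/6 regardless, and none is the prize; weight (1/5)·(1/6) = 1/30 each.
If it is under either of cups 2 and 5 (prior 1/5 each): that cup was opened and seen not to hold the prize — ruled out; weight (1/5)·0 = 0 each.
The weights sum to 1/10.
So P(the pea under cup 3 | the dealer opened cup 2 and cup 5) = (1/30) / (1/10) = 1/3.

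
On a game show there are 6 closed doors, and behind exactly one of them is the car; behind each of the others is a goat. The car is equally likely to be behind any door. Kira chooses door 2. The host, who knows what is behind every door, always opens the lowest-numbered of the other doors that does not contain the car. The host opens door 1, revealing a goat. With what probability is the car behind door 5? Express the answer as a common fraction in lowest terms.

1/5

Consider each possible location of the car in turn.
If it is behind door 1 (prior 1/6): the host opened door 1, so this case is ruled out; weight (1/6)·0 = 0.
If it is behind any of doors 2, 3, 4, 5, and 6 (prior 1/6 each): door 1 is the lowest-numbered option available, probability 1; weight (1/6)·1 = 1/6 each.
The weights sum to 5/6.
So P(the car behind door 5 | the host opened door 1) = (1/6) / (5/6) = 1/5.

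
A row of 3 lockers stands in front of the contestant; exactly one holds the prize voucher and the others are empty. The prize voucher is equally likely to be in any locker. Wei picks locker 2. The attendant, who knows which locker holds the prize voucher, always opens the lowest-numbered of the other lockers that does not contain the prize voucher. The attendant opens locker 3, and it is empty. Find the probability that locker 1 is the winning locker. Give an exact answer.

Consider each possible location of the prize voucher in turn.
If it is in locker 1 (prior 1/3): locker 3 is the lowest-numbered option available, probability 1; weight (1/3)·1 = 1/3.
If it is in locker 2 (prior 1/3): the attendant would have opened locker 1 instead, probability 0; weight (1/3)·0 = 0.
If it is in locker 3 (prior 1/3): the attendant opened locker 3, so this case is ruled out; weight (1/3)·0 = 0.
The weights sum to 1/3.
So P(the prize voucher in locker 1 | the attendant opened locker 3) = (1/3) / (1/3) = 1.

1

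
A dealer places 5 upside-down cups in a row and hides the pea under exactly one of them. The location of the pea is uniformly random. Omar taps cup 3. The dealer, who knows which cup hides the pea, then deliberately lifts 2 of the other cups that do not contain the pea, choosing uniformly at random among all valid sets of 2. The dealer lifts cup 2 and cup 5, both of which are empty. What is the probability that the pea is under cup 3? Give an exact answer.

1/5

Consider each possible location of the pea in turn.
If it is under either of cups 1 and 4 (prior 1/5 each): the dealer has 3 equally likely choices, so probability 1/3; weight (1/5)·(1/3) = 1/15 each.
If it is under either of cups 2 and 5 (prior 1/5 each): that cup was opened and seen not to hold the prize — ruled out; weight (1/5)·0 = 0 each.
If it is under cup 3 (prior 1/5): the dealer has 6 equally likely choices, so probability 1/6; weight (1/5)·(1/6) = 1/30.
The weights sum to 1/6.
So P(the pea under cup 3 | the dealer opened cup 2 and cup 5) = (1/30) / (1/6) = 1/5.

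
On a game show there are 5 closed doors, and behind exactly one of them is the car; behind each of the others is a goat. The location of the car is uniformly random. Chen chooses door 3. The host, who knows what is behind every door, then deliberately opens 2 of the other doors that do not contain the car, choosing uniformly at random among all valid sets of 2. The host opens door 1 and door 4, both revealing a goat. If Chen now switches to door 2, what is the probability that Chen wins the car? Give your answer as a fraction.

Apply Bayes' rule, conditioning on where the car actually is.
If it is behind either of doors 1 and 4 (prior 1/5 each): that door was opened and seen not to hold the prize — ruled out; weight (1/5)·0 = 0 each.
If it is behind either of doors 2 and 5 (prior 1/5 each): the host has 3 equally likely choices, so probability 1/3; weight (1/5)·(1/3) = 1/15 each.
If it is behind door 3 (prior 1/5): the host has 6 equally likely choices, so probability 1/6; weight (1/5)·(1/6) = 1/30.
The weights sum to 1/6.
So P(the car behind door 2 | the host opened door 1 and door 4) = (1/15) / (1/6) = 2/5.

2/5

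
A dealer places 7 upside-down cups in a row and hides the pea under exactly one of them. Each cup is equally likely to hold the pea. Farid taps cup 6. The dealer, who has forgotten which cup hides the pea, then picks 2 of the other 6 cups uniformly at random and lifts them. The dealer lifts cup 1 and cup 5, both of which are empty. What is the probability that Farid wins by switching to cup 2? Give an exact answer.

1/5

Consider each possible location of the pea in turn.
If it is under either of cups 1 and 5 (prior 1/7 each): that cup was opened and seen not to hold the prize — ruled out; weight (1/7)·0 = 0 each.
If it is under any of cups 2, 3, 4, 6, and 7 (prior 1/7 each): the dealer picks exactly this set with probability 1/15 regardless, and none is the prize; weight (1/7)·(1/15) = 1/105 each.
The weights sum to 1/21.
So P(the pea under cup 2 | the dealer opened cup 1 and cup 5) = (1/105) / (1/21) = 1/5.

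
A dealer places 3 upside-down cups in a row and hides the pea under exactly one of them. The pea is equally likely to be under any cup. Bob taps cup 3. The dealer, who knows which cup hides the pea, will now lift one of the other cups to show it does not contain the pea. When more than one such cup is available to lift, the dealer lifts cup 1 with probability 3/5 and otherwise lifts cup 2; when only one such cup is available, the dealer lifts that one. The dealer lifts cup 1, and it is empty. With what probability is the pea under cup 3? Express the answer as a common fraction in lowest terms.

Condition on the true location of the pea.
If it is under cup 1 (prior 1/3): the dealer opened cup 1, so this case is ruled out; weight (1/3)·0 = 0.
If it is under cup 2 (prior 1/3): only cup 1 is available, probability 1; weight (1/3)·1 = 1/3.
If it is under cup 3 (prior 1/3): cup 1 is available, opened with probability 3/5; weight (1/3)·(3/5) = 1/5.
The weights sum to 8/15.
So P(the pea under cup 3 | the dealer opened cup 1) = (1/5) / (8/15) = 3/8.

3/8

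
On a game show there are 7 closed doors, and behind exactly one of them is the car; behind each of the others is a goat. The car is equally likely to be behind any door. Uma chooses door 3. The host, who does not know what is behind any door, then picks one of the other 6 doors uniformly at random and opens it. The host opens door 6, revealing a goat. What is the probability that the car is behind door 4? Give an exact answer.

Apply Bayes' rule, conditioning on where the car actually is.
If it is behind any of doors 1, 2, 3, 4, 5, and 7 (prior 1/7 each): the host picks door 6 with probability 1/6 regardless, and it is not the prize; weight (1/7)·(1/6) = 1/42 each.
If it is behind door 6 (prior 1/7): the host opened door 6, so this case is ruled out; weight (1/7)·0 = 0.
The weights sum to 1/7.
So P(the car behind door 4 | the host opened door 6) = (1/42) / (1/7) = 1/6.

1/6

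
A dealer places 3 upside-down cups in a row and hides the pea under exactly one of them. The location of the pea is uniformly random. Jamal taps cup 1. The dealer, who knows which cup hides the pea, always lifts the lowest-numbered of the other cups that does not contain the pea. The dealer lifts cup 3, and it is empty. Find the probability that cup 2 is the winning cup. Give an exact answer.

Consider each possible location of the pea in turn.
If it is under cup 1 (prior 1/3): the dealer would have opened cup 2 instead, probability 0; weight (1/3)·0 = 0.
If it is under cup 2 (prior 1/3): cup 3 is the lowest-numbered option available, probability 1; weight (1/3)·1 = 1/3.
If it is under cup 3 (prior 1/3): the dealer opened cup 3, so this case is ruled out; weight (1/3)·0 = 0.
The weights sum to 1/3.
So P(the pea under cup 2 | the dealer opened cup 3) = (1/3) / (1/3) = 1.

1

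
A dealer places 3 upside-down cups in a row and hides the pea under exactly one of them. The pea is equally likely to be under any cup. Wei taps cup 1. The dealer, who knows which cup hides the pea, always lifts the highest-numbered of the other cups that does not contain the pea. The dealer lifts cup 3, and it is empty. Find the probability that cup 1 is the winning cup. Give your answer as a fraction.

Consider each possible location of the pea in turn.
If it is under either of cups 1 and 2 (prior 1/3 each): cup 3 is the highest-numbered option available, probability 1; weight (1/3)·1 = 1/3 each.
If it is under cup 3 (prior 1/3): the dealer opened cup 3, so this case is ruled out; weight (1/3)·0 = 0.
The weights sum to 2/3.
So P(the pea under cup 1 | the dealer opened cup 3) = (1/3) / (2/3) = 1/2.

1/2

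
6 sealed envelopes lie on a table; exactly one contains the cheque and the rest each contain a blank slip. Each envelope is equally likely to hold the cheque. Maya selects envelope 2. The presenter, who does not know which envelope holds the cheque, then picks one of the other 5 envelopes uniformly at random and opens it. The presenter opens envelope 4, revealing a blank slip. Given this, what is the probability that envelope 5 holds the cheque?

Condition on the true location of the cheque.
If it is in any of envelopes 1, 2, 3, 5, and 6 (prior 1/6 each): the presenter picks envelope 4 with probability 1/5 regardless, and it is not the prize; weight (1/6)·(1/5) = 1/30 each.
If it is in envelope 4 (prior 1/6): the presenter opened envelope 4, so this case is ruled out; weight (1/6)·0 = 0.
The weights sum to 1/6.
So P(the cheque in envelope 5 | the presenter opened envelope 4) = (1/30) / (1/6) = 1/5.

1/5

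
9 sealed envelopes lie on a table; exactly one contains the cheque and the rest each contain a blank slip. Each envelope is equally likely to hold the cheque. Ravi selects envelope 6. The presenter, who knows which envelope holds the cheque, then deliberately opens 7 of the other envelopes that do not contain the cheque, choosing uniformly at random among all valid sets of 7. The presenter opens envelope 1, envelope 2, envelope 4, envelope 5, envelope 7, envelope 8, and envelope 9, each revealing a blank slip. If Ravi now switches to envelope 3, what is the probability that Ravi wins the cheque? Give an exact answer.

Consider each possible location of the cheque in turn.
If it is in any of envelopes 1, 2, 4, 5, 7, 8, and 9 (prior 1/9 each): that envelope was opened and seen not to hold the prize — ruled out; weight (1/9)·0 = 0 each.
If it is in envelope 3 (prior 1/9): the presenter has no choice, probability 1; weight (1/9)·1 = 1/9.
If it is in envelope 6 (prior 1/9): the presenter has 8 equally likely choices, so probability 1/8; weight (1/9)·(1/8) = 1/72.
The weights sum to 1/8.
So P(the cheque in envelope 3 | the presenter opened envelope 1, envelope 2, envelope 4, envelope 5, envelope 7, envelope 8, and envelope 9) = (1/9) / (1/8) = 8/9.

8/9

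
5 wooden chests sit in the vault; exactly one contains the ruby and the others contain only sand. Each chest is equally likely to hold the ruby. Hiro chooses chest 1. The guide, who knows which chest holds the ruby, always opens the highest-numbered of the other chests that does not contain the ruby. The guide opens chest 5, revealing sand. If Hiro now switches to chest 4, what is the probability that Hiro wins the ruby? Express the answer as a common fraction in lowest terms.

1/4

Condition on the true location of the ruby.
If it is in any of chests 1, 2, 3, and 4 (prior 1/5 each): chest 5 is the highest-numbered option available, probability 1; weight (1/5)·1 = 1/5 each.
If it is in chest 5 (prior 1/5): the guide opened chest 5, so this case is ruled out; weight (1/5)·0 = 0.
The weights sum to 4/5.
So P(the ruby in chest 4 | the guide opened chest 5) = (1/5) / (4/5) = 1/4.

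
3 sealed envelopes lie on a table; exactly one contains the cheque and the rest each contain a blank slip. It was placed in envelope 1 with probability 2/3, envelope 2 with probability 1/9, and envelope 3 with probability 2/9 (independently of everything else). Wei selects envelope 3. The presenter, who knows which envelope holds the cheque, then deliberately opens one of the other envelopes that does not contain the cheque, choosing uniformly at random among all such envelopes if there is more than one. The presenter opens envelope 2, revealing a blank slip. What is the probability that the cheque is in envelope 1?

Apply Bayes' rule, conditioning on where the cheque actually is.
If it is in envelope 1 (prior 2/3): the presenter has no choice, probability 1; weight (2/3)·1 = 2/3.
If it is in envelope 2 (prior 1/9): the presenter opened envelope 2, so this case is ruled out; weight (1/9)·0 = 0.
If it is in envelope 3 (prior 2/9): the presenter has 2 equally likely choices, so probability 1/2; weight (2/9)·(1/2) = 1/9.
The weights sum to 7/9.
So P(the cheque in envelope 1 | the presenter opened envelope 2) = (2/3) / (7/9) = 6/7.

6/7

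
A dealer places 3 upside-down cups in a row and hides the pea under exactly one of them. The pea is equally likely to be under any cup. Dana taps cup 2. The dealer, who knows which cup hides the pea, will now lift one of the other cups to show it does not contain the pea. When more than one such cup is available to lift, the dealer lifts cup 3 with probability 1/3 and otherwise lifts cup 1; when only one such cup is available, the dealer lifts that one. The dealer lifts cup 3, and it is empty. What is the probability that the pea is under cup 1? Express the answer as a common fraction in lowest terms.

3/4

Consider each possible location of the pea in turn.
If it is under cup 1 (prior 1/3): only cup 3 is available, probability 1; weight (1/3)·1 = 1/3.
If it is under cup 2 (prior 1/3): cup 3 is available, opened with probability 1/3; weight (1/3)·(1/3) = 1/9.
If it is under cup 3 (prior 1/3): the dealer opened cup 3, so this case is ruled out; weight (1/3)·0 = 0.
The weights sum to 4/9.
So P(the pea under cup 1 | the dealer opened cup 3) = (1/3) / (4/9) = 3/4.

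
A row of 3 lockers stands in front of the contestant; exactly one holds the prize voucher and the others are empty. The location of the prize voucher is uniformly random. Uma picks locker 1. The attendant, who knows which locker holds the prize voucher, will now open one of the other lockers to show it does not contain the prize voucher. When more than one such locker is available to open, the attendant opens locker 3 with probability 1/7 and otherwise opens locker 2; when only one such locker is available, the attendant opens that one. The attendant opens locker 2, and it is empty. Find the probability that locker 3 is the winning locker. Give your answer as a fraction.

7/13

Apply Bayes' rule, conditioning on where the prize voucher actually is.
If it is in locker 1 (prior 1/3): locker 3 is available but not opened, probability 6/7; weight (1/3)·(6/7) = 2/7.
If it is in locker 2 (prior 1/3): the attendant opened locker 2, so this case is ruled out; weight (1/3)·0 = 0.
If it is in locker 3 (prior 1/3): only locker 2 is available, probability 1; weight (1/3)·1 = 1/3.
The weights sum to 13/21.
So P(the prize voucher in locker 3 | the attendant opened locker 2) = (1/3) / (13/21) = 7/13.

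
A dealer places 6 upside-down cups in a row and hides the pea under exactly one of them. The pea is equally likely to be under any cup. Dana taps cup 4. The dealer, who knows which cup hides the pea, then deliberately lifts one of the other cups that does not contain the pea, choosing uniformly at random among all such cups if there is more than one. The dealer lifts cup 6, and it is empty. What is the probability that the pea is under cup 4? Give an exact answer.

Apply Bayes' rule, conditioning on where the pea actually is.
If it is under any of cups 1, 2, 3, and 5 (prior 1/6 each): the dealer has 4 equally likely choices, so probability 1/4; weight (1/6)·(1/4) = 1/24 each.
If it is under cup 4 (prior 1/6): the dealer has 5 equally likely choices, so probability 1/5; weight (1/6)·(1/5) = 1/30.
If it is under cup 6 (prior 1/6): the dealer opened cup 6, so this case is ruled out; weight (1/6)·0 = 0.
The weights sum to 1/5.
So P(the pea under cup 4 | the dealer opened cup 6) = (1/30) / (1/5) = 1/6.

1/6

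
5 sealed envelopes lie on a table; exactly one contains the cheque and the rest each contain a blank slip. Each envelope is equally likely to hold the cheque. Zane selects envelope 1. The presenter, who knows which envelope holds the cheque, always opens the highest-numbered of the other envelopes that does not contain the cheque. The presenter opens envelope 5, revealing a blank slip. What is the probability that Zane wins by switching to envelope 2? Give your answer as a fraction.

1/4

Condition on the true location of the cheque.
If it is in any of envelopes 1, 2, 3, and 4 (prior 1/5 each): envelope 5 is the highest-numbered option available, probability 1; weight (1/5)·1 = 1/5 each.
If it is in envelope 5 (prior 1/5): the presenter opened envelope 5, so this case is ruled out; weight (1/5)·0 = 0.
The weights sum to 4/5.
So P(the cheque in envelope 2 | the presenter opened envelope 5) = (1/5) / (4/5) = 1/4.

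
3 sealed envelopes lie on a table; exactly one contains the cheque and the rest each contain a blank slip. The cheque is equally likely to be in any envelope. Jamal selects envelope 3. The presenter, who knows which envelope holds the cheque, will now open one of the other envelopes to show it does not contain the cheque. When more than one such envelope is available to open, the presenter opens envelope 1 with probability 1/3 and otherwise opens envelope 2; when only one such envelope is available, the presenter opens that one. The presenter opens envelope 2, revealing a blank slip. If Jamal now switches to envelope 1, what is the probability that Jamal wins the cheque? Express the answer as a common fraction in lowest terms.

3/5

Consider each possible location of the cheque in turn.
If it is in envelope 1 (prior 1/3): only envelope 2 is available, probability 1; weight (1/3)·1 = 1/3.
If it is in envelope 2 (prior 1/3): the presenter opened envelope 2, so this case is ruled out; weight (1/3)·0 = 0.
If it is in envelope 3 (prior 1/3): envelope 1 is available but not opened, probability 2/3; weight (1/3)·(2/3) = 2/9.
The weights sum to 5/9.
So P(the cheque in envelope 1 | the presenter opened envelope 2) = (1/3) / (5/9) = 3/5.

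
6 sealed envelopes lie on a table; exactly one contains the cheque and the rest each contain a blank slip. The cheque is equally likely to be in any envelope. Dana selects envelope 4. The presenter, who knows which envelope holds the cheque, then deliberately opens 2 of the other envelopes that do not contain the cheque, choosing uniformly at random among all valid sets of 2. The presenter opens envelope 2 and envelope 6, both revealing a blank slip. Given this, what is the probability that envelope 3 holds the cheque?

5/18

Apply Bayes' rule, conditioning on where the cheque actually is.
If it is in any of envelopes 1, 3, and 5 (prior 1/6 each): the presenter has 6 equally likely choices, so probability 1/6; weight (1/6)·(1/6) = 1/36 each.
If it is in either of envelopes 2 and 6 (prior 1/6 each): that envelope was opened and seen not to hold the prize — ruled out; weight (1/6)·0 = 0 each.
If it is in envelope 4 (prior 1/6): the presenter has 10 equally likely choices, so probability 1/10; weight (1/6)·(1/10) = 1/60.
The weights sum to 1/10.
So P(the cheque in envelope 3 | the presenter opened envelope 2 and envelope 6) = (1/36) / (1/10) = 5/18.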